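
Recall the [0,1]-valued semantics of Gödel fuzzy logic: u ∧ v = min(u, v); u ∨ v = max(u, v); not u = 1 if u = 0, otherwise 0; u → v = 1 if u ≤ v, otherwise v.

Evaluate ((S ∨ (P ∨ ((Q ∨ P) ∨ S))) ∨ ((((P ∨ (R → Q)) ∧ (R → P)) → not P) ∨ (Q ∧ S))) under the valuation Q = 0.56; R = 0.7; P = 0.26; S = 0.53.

0.56

(Q ∨ P) = max(0.56, 0.26) = 0.56
((Q ∨ P) ∨ S) = max(0.56, 0.53) = 0.56
(P ∨ ((Q ∨ P) ∨ S)) = max(0.26, 0.56) = 0.56
(S ∨ (P ∨ ((Q ∨ P) ∨ S))) = max(0.53, 0.56) = 0.56
(R → Q): 0.7 > 0.56, so result = 0.56
(P ∨ (R → Q)) = max(0.26, 0.56) = 0.56
(R → P): 0.7 > 0.26, so result = 0.26
((P ∨ (R → Q)) ∧ (R → P)) = min(0.56, 0.26) = 0.26
not P: Gödel ¬ of 0.26 = 0 (operand ≠ 0)
(((P ∨ (R → Q)) ∧ (R → P)) → not P): 0.26 > 0, so result = 0
(Q ∧ S) = min(0.56, 0.53) = 0.53
((((P ∨ (R → Q)) ∧ (R → P)) → not P) ∨ (Q ∧ S)) = max(0, 0.53) = 0.53
((S ∨ (P ∨ ((Q ∨ P) ∨ S))) ∨ ((((P ∨ (R → Q)) ∧ (R → P)) → not P) ∨ (Q ∧ S))) = max(0.56, 0.53) = 0.56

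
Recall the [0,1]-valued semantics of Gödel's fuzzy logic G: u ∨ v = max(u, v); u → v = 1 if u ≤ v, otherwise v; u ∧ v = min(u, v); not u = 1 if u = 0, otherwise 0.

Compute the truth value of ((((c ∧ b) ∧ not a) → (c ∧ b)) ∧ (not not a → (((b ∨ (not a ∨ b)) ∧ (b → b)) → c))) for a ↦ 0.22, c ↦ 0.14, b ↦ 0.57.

(c ∧ b) = min(0.14, 0.57) = 0.14
not a: Gödel ¬ of 0.22 = 0 (operand ≠ 0)
((c ∧ b) ∧ not a) = min(0.14, 0) = 0
(c ∧ b) = min(0.14, 0.57) = 0.14
(((c ∧ b) ∧ not a) → (c ∧ b)): 0 ≤ 0.14, so result = 1
not a: Gödel ¬ of 0.22 = 0 (operand ≠ 0)
not not a: Gödel ¬ of 0 = 1 (operand is 0)
not a: Gödel ¬ of 0.22 = 0 (operand ≠ 0)
(not a ∨ b) = max(0, 0.57) = 0.57
(b ∨ (not a ∨ b)) = max(0.57, 0.57) = 0.57
(b → b): 0.57 ≤ 0.57, so result = 1
((b ∨ (not a ∨ b)) ∧ (b → b)) = min(0.57, 1) = 0.57
(((b ∨ (not a ∨ b)) ∧ (b → b)) → c): 0.57 > 0.14, so result = 0.14
(not not a → (((b ∨ (not a ∨ b)) ∧ (b → b)) → c)): 1 > 0.14, so result = 0.14
((((c ∧ b) ∧ not a) → (c ∧ b)) ∧ (not not a → (((b ∨ (not a ∨ b)) ∧ (b → b)) → c))) = min(1, 0.14) = 0.14

0.14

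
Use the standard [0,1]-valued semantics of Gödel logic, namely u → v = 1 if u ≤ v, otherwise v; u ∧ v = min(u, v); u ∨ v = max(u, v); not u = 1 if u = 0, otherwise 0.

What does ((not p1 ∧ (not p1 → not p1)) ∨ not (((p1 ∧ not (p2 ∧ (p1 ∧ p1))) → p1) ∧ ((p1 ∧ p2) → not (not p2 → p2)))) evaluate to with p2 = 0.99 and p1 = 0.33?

1.00

not p1: Gödel ¬ of 0.33 = 0 (operand ≠ 0)
not p1: Gödel ¬ of 0.33 = 0 (operand ≠ 0)
not p1: Gödel ¬ of 0.33 = 0 (operand ≠ 0)
(not p1 → not p1): 0 ≤ 0, so result = 1
(not p1 ∧ (not p1 → not p1)) = min(0, 1) = 0
(p1 ∧ p1) = min(0.33, 0.33) = 0.33
(p2 ∧ (p1 ∧ p1)) = min(0.99, 0.33) = 0.33
not (p2 ∧ (p1 ∧ p1)): Gödel ¬ of 0.33 = 0 (operand ≠ 0)
(p1 ∧ not (p2 ∧ (p1 ∧ p1))) = min(0.33, 0) = 0
((p1 ∧ not (p2 ∧ (p1 ∧ p1))) → p1): 0 ≤ 0.33, so result = 1
(p1 ∧ p2) = min(0.33, 0.99) = 0.33
not p2: Gödel ¬ of 0.99 = 0 (operand ≠ 0)
(not p2 → p2): 0 ≤ 0.99, so result = 1
not (not p2 → p2): Gödel ¬ of 1 = 0 (operand ≠ 0)
((p1 ∧ p2) → not (not p2 → p2)): 0.33 > 0, so result = 0
(((p1 ∧ not (p2 ∧ (p1 ∧ p1))) → p1) ∧ ((p1 ∧ p2) → not (not p2 → p2))) = min(1, 0) = 0
not (((p1 ∧ not (p2 ∧ (p1 ∧ p1))) → p1) ∧ ((p1 ∧ p2) → not (not p2 → p2))): Gödel ¬ of 0 = 1 (operand is 0)
((not p1 ∧ (not p1 → not p1)) ∨ not (((p1 ∧ not (p2 ∧ (p1 ∧ p1))) → p1) ∧ ((p1 ∧ p2) → not (not p2 → p2)))) = max(0, 1) = 1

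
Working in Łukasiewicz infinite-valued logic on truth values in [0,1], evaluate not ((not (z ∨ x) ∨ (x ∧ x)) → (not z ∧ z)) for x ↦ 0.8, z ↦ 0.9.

(z ∨ x) = max(0.9, 0.8) = 0.9
not (z ∨ x): Łukasiewicz ¬ gives 1 − 0.9 = 0.1
(x ∧ x) = min(0.8, 0.8) = 0.8
(not (z ∨ x) ∨ (x ∧ x)) = max(0.1, 0.8) = 0.8
not z: Łukasiewicz ¬ gives 1 − 0.9 = 0.1
(not z ∧ z) = min(0.1, 0.9) = 0.1
((not (z ∨ x) ∨ (x ∧ x)) → (not z ∧ z)): min(1, 1 − 0.8 + 0.1) = 0.3
not ((not (z ∨ x) ∨ (x ∧ x)) → (not z ∧ z)): Łukasiewicz ¬ gives 1 − 0.3 = 0.7

0.70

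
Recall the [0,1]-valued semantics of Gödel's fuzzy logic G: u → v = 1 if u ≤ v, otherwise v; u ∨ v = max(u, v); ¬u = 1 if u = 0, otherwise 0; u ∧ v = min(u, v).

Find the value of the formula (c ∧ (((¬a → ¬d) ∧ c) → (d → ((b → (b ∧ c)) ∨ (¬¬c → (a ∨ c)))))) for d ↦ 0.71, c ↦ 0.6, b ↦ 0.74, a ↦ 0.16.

¬a: Gödel ¬ of 0.16 = 0 (operand ≠ 0)
¬d: Gödel ¬ of 0.71 = 0 (operand ≠ 0)
(¬a → ¬d): 0 ≤ 0, so result = 1
((¬a → ¬d) ∧ c) = min(1, 0.6) = 0.6
(b ∧ c) = min(0.74, 0.6) = 0.6
(b → (b ∧ c)): 0.74 > 0.6, so result = 0.6
¬c: Gödel ¬ of 0.6 = 0 (operand ≠ 0)
¬¬c: Gödel ¬ of 0 = 1 (operand is 0)
(a ∨ c) = max(0.16, 0.6) = 0.6
(¬¬c → (a ∨ c)): 1 > 0.6, so result = 0.6
((b → (b ∧ c)) ∨ (¬¬c → (a ∨ c))) = max(0.6, 0.6) = 0.6
(d → ((b → (b ∧ c)) ∨ (¬¬c → (a ∨ c)))): 0.71 > 0.6, so result = 0.6
(((¬a → ¬d) ∧ c) → (d → ((b → (b ∧ c)) ∨ (¬¬c → (a ∨ c))))): 0.6 ≤ 0.6, so result = 1
(c ∧ (((¬a → ¬d) ∧ c) → (d → ((b → (b ∧ c)) ∨ (¬¬c → (a ∨ c)))))) = min(0.6, 1) = 0.6

0.60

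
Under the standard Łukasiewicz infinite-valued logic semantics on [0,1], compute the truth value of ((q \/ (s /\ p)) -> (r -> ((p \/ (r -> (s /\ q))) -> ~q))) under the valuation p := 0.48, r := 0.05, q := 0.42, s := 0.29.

(s /\ p) = min(0.29, 0.48) = 0.29
(q \/ (s /\ p)) = max(0.42, 0.29) = 0.42
(s /\ q) = min(0.29, 0.42) = 0.29
(r -> (s /\ q)): min(1, 1 − 0.05 + 0.29) = 1
(p \/ (r -> (s /\ q))) = max(0.48, 1) = 1
~q: Łukasiewicz ¬ gives 1 − 0.42 = 0.58
((p \/ (r -> (s /\ q))) -> ~q): min(1, 1 − 1 + 0.58) = 0.58
(r -> ((p \/ (r -> (s /\ q))) -> ~q)): min(1, 1 − 0.05 + 0.58) = 1
((q \/ (s /\ p)) -> (r -> ((p \/ (r -> (s /\ q))) -> ~q))): min(1, 1 − 0.42 + 1) = 1

1.00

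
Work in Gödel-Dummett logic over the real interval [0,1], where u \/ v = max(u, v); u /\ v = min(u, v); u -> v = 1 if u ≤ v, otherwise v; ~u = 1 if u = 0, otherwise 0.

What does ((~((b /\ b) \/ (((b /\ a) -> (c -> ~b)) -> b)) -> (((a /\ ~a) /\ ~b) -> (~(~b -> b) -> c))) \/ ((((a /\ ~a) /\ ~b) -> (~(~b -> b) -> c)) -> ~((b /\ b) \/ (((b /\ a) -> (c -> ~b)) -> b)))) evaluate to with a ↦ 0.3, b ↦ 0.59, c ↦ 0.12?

1.00

(b /\ b) = min(0.59, 0.59) = 0.59
(b /\ a) = min(0.59, 0.3) = 0.3
~b: Gödel ¬ of 0.59 = 0 (operand ≠ 0)
(c -> ~b): 0.12 > 0, so result = 0
((b /\ a) -> (c -> ~b)): 0.3 > 0, so result = 0
(((b /\ a) -> (c -> ~b)) -> b): 0 ≤ 0.59, so result = 1
((b /\ b) \/ (((b /\ a) -> (c -> ~b)) -> b)) = max(0.59, 1) = 1
~((b /\ b) \/ (((b /\ a) -> (c -> ~b)) -> b)): Gödel ¬ of 1 = 0 (operand ≠ 0)
~a: Gödel ¬ of 0.3 = 0 (operand ≠ 0)
(a /\ ~a) = min(0.3, 0) = 0
~b: Gödel ¬ of 0.59 = 0 (operand ≠ 0)
((a /\ ~a) /\ ~b) = min(0, 0) = 0
~b: Gödel ¬ of 0.59 = 0 (operand ≠ 0)
(~b -> b): 0 ≤ 0.59, so result = 1
~(~b -> b): Gödel ¬ of 1 = 0 (operand ≠ 0)
(~(~b -> b) -> c): 0 ≤ 0.12, so result = 1
(((a /\ ~a) /\ ~b) -> (~(~b -> b) -> c)): 0 ≤ 1, so result = 1
(~((b /\ b) \/ (((b /\ a) -> (c -> ~b)) -> b)) -> (((a /\ ~a) /\ ~b) -> (~(~b -> b) -> c))): 0 ≤ 1, so result = 1
~a: Gödel ¬ of 0.3 = 0 (operand ≠ 0)
(a /\ ~a) = min(0.3, 0) = 0
~b: Gödel ¬ of 0.59 = 0 (operand ≠ 0)
((a /\ ~a) /\ ~b) = min(0, 0) = 0
~b: Gödel ¬ of 0.59 = 0 (operand ≠ 0)
(~b -> b): 0 ≤ 0.59, so result = 1
~(~b -> b): Gödel ¬ of 1 = 0 (operand ≠ 0)
(~(~b -> b) -> c): 0 ≤ 0.12, so result = 1
(((a /\ ~a) /\ ~b) -> (~(~b -> b) -> c)): 0 ≤ 1, so result = 1
(b /\ b) = min(0.59, 0.59) = 0.59
(b /\ a) = min(0.59, 0.3) = 0.3
~b: Gödel ¬ of 0.59 = 0 (operand ≠ 0)
(c -> ~b): 0.12 > 0, so result = 0
((b /\ a) -> (c -> ~b)): 0.3 > 0, so result = 0
(((b /\ a) -> (c -> ~b)) -> b): 0 ≤ 0.59, so result = 1
((b /\ b) \/ (((b /\ a) -> (c -> ~b)) -> b)) = max(0.59, 1) = 1
~((b /\ b) \/ (((b /\ a) -> (c -> ~b)) -> b)): Gödel ¬ of 1 = 0 (operand ≠ 0)
((((a /\ ~a) /\ ~b) -> (~(~b -> b) -> c)) -> ~((b /\ b) \/ (((b /\ a) -> (c -> ~b)) -> b))): 1 > 0, so result = 0
((~((b /\ b) \/ (((b /\ a) -> (c -> ~b)) -> b)) -> (((a /\ ~a) /\ ~b) -> (~(~b -> b) -> c))) \/ ((((a /\ ~a) /\ ~b) -> (~(~b -> b) -> c)) -> ~((b /\ b) \/ (((b /\ a) -> (c -> ~b)) -> b)))) = max(1, 0) = 1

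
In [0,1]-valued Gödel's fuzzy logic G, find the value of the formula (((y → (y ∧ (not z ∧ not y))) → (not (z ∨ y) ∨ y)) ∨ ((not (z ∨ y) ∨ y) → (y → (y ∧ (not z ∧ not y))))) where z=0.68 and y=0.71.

1.00

not z: Gödel ¬ of 0.68 = 0 (operand ≠ 0)
not y: Gödel ¬ of 0.71 = 0 (operand ≠ 0)
(not z ∧ not y) = min(0, 0) = 0
(y ∧ (not z ∧ not y)) = min(0.71, 0) = 0
(y → (y ∧ (not z ∧ not y))): 0.71 > 0, so result = 0
(z ∨ y) = max(0.68, 0.71) = 0.71
not (z ∨ y): Gödel ¬ of 0.71 = 0 (operand ≠ 0)
(not (z ∨ y) ∨ y) = max(0, 0.71) = 0.71
((y → (y ∧ (not z ∧ not y))) → (not (z ∨ y) ∨ y)): 0 ≤ 0.71, so result = 1
(z ∨ y) = max(0.68, 0.71) = 0.71
not (z ∨ y): Gödel ¬ of 0.71 = 0 (operand ≠ 0)
(not (z ∨ y) ∨ y) = max(0, 0.71) = 0.71
not z: Gödel ¬ of 0.68 = 0 (operand ≠ 0)
not y: Gödel ¬ of 0.71 = 0 (operand ≠ 0)
(not z ∧ not y) = min(0, 0) = 0
(y ∧ (not z ∧ not y)) = min(0.71, 0) = 0
(y → (y ∧ (not z ∧ not y))): 0.71 > 0, so result = 0
((not (z ∨ y) ∨ y) → (y → (y ∧ (not z ∧ not y)))): 0.71 > 0, so result = 0
(((y → (y ∧ (not z ∧ not y))) → (not (z ∨ y) ∨ y)) ∨ ((not (z ∨ y) ∨ y) → (y → (y ∧ (not z ∧ not y))))) = max(1, 0) = 1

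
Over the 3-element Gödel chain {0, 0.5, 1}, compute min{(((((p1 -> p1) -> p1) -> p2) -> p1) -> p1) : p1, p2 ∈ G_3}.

The minimum is attained at p1 = 0.5, p2 = 0:
  (p1 -> p1): 0.5 ≤ 0.5, so result = 1
  ((p1 -> p1) -> p1): 1 > 0.5, so result = 0.5
  (((p1 -> p1) -> p1) -> p2): 0.5 > 0, so result = 0
  ((((p1 -> p1) -> p1) -> p2) -> p1): 0 ≤ 0.5, so result = 1
  (((((p1 -> p1) -> p1) -> p2) -> p1) -> p1): 1 > 0.5, so result = 0.5
Checking all 9 assignments confirms none give a value below 0.50.

0.50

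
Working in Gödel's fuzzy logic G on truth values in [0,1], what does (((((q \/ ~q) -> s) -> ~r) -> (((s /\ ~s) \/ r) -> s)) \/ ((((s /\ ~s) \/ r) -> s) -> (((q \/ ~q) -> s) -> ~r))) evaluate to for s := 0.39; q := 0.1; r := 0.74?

~q: Gödel ¬ of 0.1 = 0 (operand ≠ 0)
(q \/ ~q) = max(0.1, 0) = 0.1
((q \/ ~q) -> s): 0.1 ≤ 0.39, so result = 1
~r: Gödel ¬ of 0.74 = 0 (operand ≠ 0)
(((q \/ ~q) -> s) -> ~r): 1 > 0, so result = 0
~s: Gödel ¬ of 0.39 = 0 (operand ≠ 0)
(s /\ ~s) = min(0.39, 0) = 0
((s /\ ~s) \/ r) = max(0, 0.74) = 0.74
(((s /\ ~s) \/ r) -> s): 0.74 > 0.39, so result = 0.39
((((q \/ ~q) -> s) -> ~r) -> (((s /\ ~s) \/ r) -> s)): 0 ≤ 0.39, so result = 1
~s: Gödel ¬ of 0.39 = 0 (operand ≠ 0)
(s /\ ~s) = min(0.39, 0) = 0
((s /\ ~s) \/ r) = max(0, 0.74) = 0.74
(((s /\ ~s) \/ r) -> s): 0.74 > 0.39, so result = 0.39
~q: Gödel ¬ of 0.1 = 0 (operand ≠ 0)
(q \/ ~q) = max(0.1, 0) = 0.1
((q \/ ~q) -> s): 0.1 ≤ 0.39, so result = 1
~r: Gödel ¬ of 0.74 = 0 (operand ≠ 0)
(((q \/ ~q) -> s) -> ~r): 1 > 0, so result = 0
((((s /\ ~s) \/ r) -> s) -> (((q \/ ~q) -> s) -> ~r)): 0.39 > 0, so result = 0
(((((q \/ ~q) -> s) -> ~r) -> (((s /\ ~s) \/ r) -> s)) \/ ((((s /\ ~s) \/ r) -> s) -> (((q \/ ~q) -> s) -> ~r))) = max(1, 0) = 1

1.00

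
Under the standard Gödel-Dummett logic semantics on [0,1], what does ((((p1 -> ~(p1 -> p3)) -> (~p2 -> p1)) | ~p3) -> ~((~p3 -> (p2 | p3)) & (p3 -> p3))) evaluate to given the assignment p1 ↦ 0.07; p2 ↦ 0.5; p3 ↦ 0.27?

(p1 -> p3): 0.07 ≤ 0.27, so result = 1
~(p1 -> p3): Gödel ¬ of 1 = 0 (operand ≠ 0)
(p1 -> ~(p1 -> p3)): 0.07 > 0, so result = 0
~p2: Gödel ¬ of 0.5 = 0 (operand ≠ 0)
(~p2 -> p1): 0 ≤ 0.07, so result = 1
((p1 -> ~(p1 -> p3)) -> (~p2 -> p1)): 0 ≤ 1, so result = 1
~p3: Gödel ¬ of 0.27 = 0 (operand ≠ 0)
(((p1 -> ~(p1 -> p3)) -> (~p2 -> p1)) | ~p3) = max(1, 0) = 1
~p3: Gödel ¬ of 0.27 = 0 (operand ≠ 0)
(p2 | p3) = max(0.5, 0.27) = 0.5
(~p3 -> (p2 | p3)): 0 ≤ 0.5, so result = 1
(p3 -> p3): 0.27 ≤ 0.27, so result = 1
((~p3 -> (p2 | p3)) & (p3 -> p3)) = min(1, 1) = 1
~((~p3 -> (p2 | p3)) & (p3 -> p3)): Gödel ¬ of 1 = 0 (operand ≠ 0)
((((p1 -> ~(p1 -> p3)) -> (~p2 -> p1)) | ~p3) -> ~((~p3 -> (p2 | p3)) & (p3 -> p3))): 1 > 0, so result = 0

0.00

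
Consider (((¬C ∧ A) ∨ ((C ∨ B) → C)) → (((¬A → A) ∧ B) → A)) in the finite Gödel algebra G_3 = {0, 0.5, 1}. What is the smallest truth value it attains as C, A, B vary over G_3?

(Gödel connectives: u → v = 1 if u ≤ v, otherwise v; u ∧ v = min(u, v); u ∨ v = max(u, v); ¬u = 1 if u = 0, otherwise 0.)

0.50

The minimum is attained at C = 1, A = 0.5, B = 1:
  ¬C: Gödel ¬ of 1 = 0 (operand ≠ 0)
  (¬C ∧ A) = min(0, 0.5) = 0
  (C ∨ B) = max(1, 1) = 1
  ((C ∨ B) → C): 1 ≤ 1, so result = 1
  ((¬C ∧ A) ∨ ((C ∨ B) → C)) = max(0, 1) = 1
  ¬A: Gödel ¬ of 0.5 = 0 (operand ≠ 0)
  (¬A → A): 0 ≤ 0.5, so result = 1
  ((¬A → A) ∧ B) = min(1, 1) = 1
  (((¬A → A) ∧ B) → A): 1 > 0.5, so result = 0.5
  (((¬C ∧ A) ∨ ((C ∨ B) → C)) → (((¬A → A) ∧ B) → A)): 1 > 0.5, so result = 0.5
Checking all 27 assignments confirms none give a value below 0.50.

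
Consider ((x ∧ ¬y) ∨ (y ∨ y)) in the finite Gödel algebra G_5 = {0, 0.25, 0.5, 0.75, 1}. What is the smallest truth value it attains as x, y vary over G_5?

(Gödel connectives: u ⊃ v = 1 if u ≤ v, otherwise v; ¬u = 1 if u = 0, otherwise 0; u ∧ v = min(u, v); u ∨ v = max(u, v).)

The minimum is attained at x = 0, y = 0:
  ¬y: Gödel ¬ of 0 = 1 (operand is 0)
  (x ∧ ¬y) = min(0, 1) = 0
  (y ∨ y) = max(0, 0) = 0
  ((x ∧ ¬y) ∨ (y ∨ y)) = max(0, 0) = 0
Checking all 25 assignments confirms none give a value below 0.00.

0.00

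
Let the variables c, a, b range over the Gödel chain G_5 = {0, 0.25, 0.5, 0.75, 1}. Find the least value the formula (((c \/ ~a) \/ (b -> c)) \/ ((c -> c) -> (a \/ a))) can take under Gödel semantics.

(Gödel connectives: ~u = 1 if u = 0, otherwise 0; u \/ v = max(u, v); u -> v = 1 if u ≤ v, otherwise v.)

0.25

The minimum is attained at c = 0, a = 0.25, b = 0.25:
  ~a: Gödel ¬ of 0.25 = 0 (operand ≠ 0)
  (c \/ ~a) = max(0, 0) = 0
  (b -> c): 0.25 > 0, so result = 0
  ((c \/ ~a) \/ (b -> c)) = max(0, 0) = 0
  (c -> c): 0 ≤ 0, so result = 1
  (a \/ a) = max(0.25, 0.25) = 0.25
  ((c -> c) -> (a \/ a)): 1 > 0.25, so result = 0.25
  (((c \/ ~a) \/ (b -> c)) \/ ((c -> c) -> (a \/ a))) = max(0, 0.25) = 0.25
Checking all 125 assignments confirms none give a value below 0.25.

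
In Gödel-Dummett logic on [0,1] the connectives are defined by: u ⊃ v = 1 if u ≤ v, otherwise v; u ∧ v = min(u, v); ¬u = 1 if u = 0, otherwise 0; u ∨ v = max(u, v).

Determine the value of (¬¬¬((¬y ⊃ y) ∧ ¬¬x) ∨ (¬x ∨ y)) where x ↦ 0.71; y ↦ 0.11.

¬y: Gödel ¬ of 0.11 = 0 (operand ≠ 0)
(¬y ⊃ y): 0 ≤ 0.11, so result = 1
¬x: Gödel ¬ of 0.71 = 0 (operand ≠ 0)
¬¬x: Gödel ¬ of 0 = 1 (operand is 0)
((¬y ⊃ y) ∧ ¬¬x) = min(1, 1) = 1
¬((¬y ⊃ y) ∧ ¬¬x): Gödel ¬ of 1 = 0 (operand ≠ 0)
¬¬((¬y ⊃ y) ∧ ¬¬x): Gödel ¬ of 0 = 1 (operand is 0)
¬¬¬((¬y ⊃ y) ∧ ¬¬x): Gödel ¬ of 1 = 0 (operand ≠ 0)
¬x: Gödel ¬ of 0.71 = 0 (operand ≠ 0)
(¬x ∨ y) = max(0, 0.11) = 0.11
(¬¬¬((¬y ⊃ y) ∧ ¬¬x) ∨ (¬x ∨ y)) = max(0, 0.11) = 0.11

0.11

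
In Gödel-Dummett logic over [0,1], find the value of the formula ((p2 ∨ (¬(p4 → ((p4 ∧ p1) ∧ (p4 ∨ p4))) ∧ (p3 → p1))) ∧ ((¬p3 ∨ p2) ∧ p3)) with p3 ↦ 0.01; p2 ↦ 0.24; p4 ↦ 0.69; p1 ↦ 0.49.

0.01

(p4 ∧ p1) = min(0.69, 0.49) = 0.49
(p4 ∨ p4) = max(0.69, 0.69) = 0.69
((p4 ∧ p1) ∧ (p4 ∨ p4)) = min(0.49, 0.69) = 0.49
(p4 → ((p4 ∧ p1) ∧ (p4 ∨ p4))): 0.69 > 0.49, so result = 0.49
¬(p4 → ((p4 ∧ p1) ∧ (p4 ∨ p4))): Gödel ¬ of 0.49 = 0 (operand ≠ 0)
(p3 → p1): 0.01 ≤ 0.49, so result = 1
(¬(p4 → ((p4 ∧ p1) ∧ (p4 ∨ p4))) ∧ (p3 → p1)) = min(0, 1) = 0
(p2 ∨ (¬(p4 → ((p4 ∧ p1) ∧ (p4 ∨ p4))) ∧ (p3 → p1))) = max(0.24, 0) = 0.24
¬p3: Gödel ¬ of 0.01 = 0 (operand ≠ 0)
(¬p3 ∨ p2) = max(0, 0.24) = 0.24
((¬p3 ∨ p2) ∧ p3) = min(0.24, 0.01) = 0.01
((p2 ∨ (¬(p4 → ((p4 ∧ p1) ∧ (p4 ∨ p4))) ∧ (p3 → p1))) ∧ ((¬p3 ∨ p2) ∧ p3)) = min(0.24, 0.01) = 0.01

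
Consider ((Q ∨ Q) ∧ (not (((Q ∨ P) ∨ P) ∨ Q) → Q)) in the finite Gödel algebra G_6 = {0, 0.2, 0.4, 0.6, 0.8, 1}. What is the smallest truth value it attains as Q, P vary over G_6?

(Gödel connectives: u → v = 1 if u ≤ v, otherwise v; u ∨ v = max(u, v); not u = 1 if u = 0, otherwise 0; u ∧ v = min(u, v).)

The minimum is attained at Q = 0, P = 0:
  (Q ∨ Q) = max(0, 0) = 0
  (Q ∨ P) = max(0, 0) = 0
  ((Q ∨ P) ∨ P) = max(0, 0) = 0
  (((Q ∨ P) ∨ P) ∨ Q) = max(0, 0) = 0
  not (((Q ∨ P) ∨ P) ∨ Q): Gödel ¬ of 0 = 1 (operand is 0)
  (not (((Q ∨ P) ∨ P) ∨ Q) → Q): 1 > 0, so result = 0
  ((Q ∨ Q) ∧ (not (((Q ∨ P) ∨ P) ∨ Q) → Q)) = min(0, 0) = 0
Checking all 36 assignments confirms none give a value below 0.00.

0.00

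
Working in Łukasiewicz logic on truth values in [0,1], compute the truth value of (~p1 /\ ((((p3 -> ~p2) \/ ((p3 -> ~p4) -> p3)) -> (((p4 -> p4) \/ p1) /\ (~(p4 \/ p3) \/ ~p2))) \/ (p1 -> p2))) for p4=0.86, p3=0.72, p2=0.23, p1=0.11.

~p1: Łukasiewicz ¬ gives 1 − 0.11 = 0.89
~p2: Łukasiewicz ¬ gives 1 − 0.23 = 0.77
(p3 -> ~p2): min(1, 1 − 0.72 + 0.77) = 1
~p4: Łukasiewicz ¬ gives 1 − 0.86 = 0.14
(p3 -> ~p4): min(1, 1 − 0.72 + 0.14) = 0.42
((p3 -> ~p4) -> p3): min(1, 1 − 0.42 + 0.72) = 1
((p3 -> ~p2) \/ ((p3 -> ~p4) -> p3)) = max(1, 1) = 1
(p4 -> p4): min(1, 1 − 0.86 + 0.86) = 1
((p4 -> p4) \/ p1) = max(1, 0.11) = 1
(p4 \/ p3) = max(0.86, 0.72) = 0.86
~(p4 \/ p3): Łukasiewicz ¬ gives 1 − 0.86 = 0.14
~p2: Łukasiewicz ¬ gives 1 − 0.23 = 0.77
(~(p4 \/ p3) \/ ~p2) = max(0.14, 0.77) = 0.77
(((p4 -> p4) \/ p1) /\ (~(p4 \/ p3) \/ ~p2)) = min(1, 0.77) = 0.77
(((p3 -> ~p2) \/ ((p3 -> ~p4) -> p3)) -> (((p4 -> p4) \/ p1) /\ (~(p4 \/ p3) \/ ~p2))): min(1, 1 − 1 + 0.77) = 0.77
(p1 -> p2): min(1, 1 − 0.11 + 0.23) = 1
((((p3 -> ~p2) \/ ((p3 -> ~p4) -> p3)) -> (((p4 -> p4) \/ p1) /\ (~(p4 \/ p3) \/ ~p2))) \/ (p1 -> p2)) = max(0.77, 1) = 1
(~p1 /\ ((((p3 -> ~p2) \/ ((p3 -> ~p4) -> p3)) -> (((p4 -> p4) \/ p1) /\ (~(p4 \/ p3) \/ ~p2))) \/ (p1 -> p2))) = min(0.89, 1) = 0.89

0.89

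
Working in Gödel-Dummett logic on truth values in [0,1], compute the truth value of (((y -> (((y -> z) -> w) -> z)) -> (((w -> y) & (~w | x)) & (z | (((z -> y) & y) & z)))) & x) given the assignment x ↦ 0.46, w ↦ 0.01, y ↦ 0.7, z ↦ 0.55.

0.46

(y -> z): 0.7 > 0.55, so result = 0.55
((y -> z) -> w): 0.55 > 0.01, so result = 0.01
(((y -> z) -> w) -> z): 0.01 ≤ 0.55, so result = 1
(y -> (((y -> z) -> w) -> z)): 0.7 ≤ 1, so result = 1
(w -> y): 0.01 ≤ 0.7, so result = 1
~w: Gödel ¬ of 0.01 = 0 (operand ≠ 0)
(~w | x) = max(0, 0.46) = 0.46
((w -> y) & (~w | x)) = min(1, 0.46) = 0.46
(z -> y): 0.55 ≤ 0.7, so result = 1
((z -> y) & y) = min(1, 0.7) = 0.7
(((z -> y) & y) & z) = min(0.7, 0.55) = 0.55
(z | (((z -> y) & y) & z)) = max(0.55, 0.55) = 0.55
(((w -> y) & (~w | x)) & (z | (((z -> y) & y) & z))) = min(0.46, 0.55) = 0.46
((y -> (((y -> z) -> w) -> z)) -> (((w -> y) & (~w | x)) & (z | (((z -> y) & y) & z)))): 1 > 0.46, so result = 0.46
(((y -> (((y -> z) -> w) -> z)) -> (((w -> y) & (~w | x)) & (z | (((z -> y) & y) & z)))) & x) = min(0.46, 0.46) = 0.46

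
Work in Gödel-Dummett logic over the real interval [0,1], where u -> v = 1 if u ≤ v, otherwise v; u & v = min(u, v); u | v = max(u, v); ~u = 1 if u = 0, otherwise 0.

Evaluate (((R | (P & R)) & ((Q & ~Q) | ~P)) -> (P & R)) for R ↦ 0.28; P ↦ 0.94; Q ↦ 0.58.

(P & R) = min(0.94, 0.28) = 0.28
(R | (P & R)) = max(0.28, 0.28) = 0.28
~Q: Gödel ¬ of 0.58 = 0 (operand ≠ 0)
(Q & ~Q) = min(0.58, 0) = 0
~P: Gödel ¬ of 0.94 = 0 (operand ≠ 0)
((Q & ~Q) | ~P) = max(0, 0) = 0
((R | (P & R)) & ((Q & ~Q) | ~P)) = min(0.28, 0) = 0
(P & R) = min(0.94, 0.28) = 0.28
(((R | (P & R)) & ((Q & ~Q) | ~P)) -> (P & R)): 0 ≤ 0.28, so result = 1

1.00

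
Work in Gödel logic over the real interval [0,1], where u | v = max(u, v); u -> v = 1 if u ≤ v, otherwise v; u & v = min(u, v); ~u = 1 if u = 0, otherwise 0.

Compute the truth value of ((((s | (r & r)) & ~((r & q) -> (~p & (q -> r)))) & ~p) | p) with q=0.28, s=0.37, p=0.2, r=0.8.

(r & r) = min(0.8, 0.8) = 0.8
(s | (r & r)) = max(0.37, 0.8) = 0.8
(r & q) = min(0.8, 0.28) = 0.28
~p: Gödel ¬ of 0.2 = 0 (operand ≠ 0)
(q -> r): 0.28 ≤ 0.8, so result = 1
(~p & (q -> r)) = min(0, 1) = 0
((r & q) -> (~p & (q -> r))): 0.28 > 0, so result = 0
~((r & q) -> (~p & (q -> r))): Gödel ¬ of 0 = 1 (operand is 0)
((s | (r & r)) & ~((r & q) -> (~p & (q -> r)))) = min(0.8, 1) = 0.8
~p: Gödel ¬ of 0.2 = 0 (operand ≠ 0)
(((s | (r & r)) & ~((r & q) -> (~p & (q -> r)))) & ~p) = min(0.8, 0) = 0
((((s | (r & r)) & ~((r & q) -> (~p & (q -> r)))) & ~p) | p) = max(0, 0.2) = 0.2

0.20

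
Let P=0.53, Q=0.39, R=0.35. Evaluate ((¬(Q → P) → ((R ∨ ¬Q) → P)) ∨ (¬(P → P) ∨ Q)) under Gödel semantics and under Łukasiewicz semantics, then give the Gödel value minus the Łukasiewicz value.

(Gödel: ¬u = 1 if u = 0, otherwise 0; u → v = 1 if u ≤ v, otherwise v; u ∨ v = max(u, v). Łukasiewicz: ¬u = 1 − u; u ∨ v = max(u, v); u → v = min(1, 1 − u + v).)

Gödel evaluation:
  (Q → P): 0.39 ≤ 0.53, so result = 1
  ¬(Q → P): Gödel ¬ of 1 = 0 (operand ≠ 0)
  ¬Q: Gödel ¬ of 0.39 = 0 (operand ≠ 0)
  (R ∨ ¬Q) = max(0.35, 0) = 0.35
  ((R ∨ ¬Q) → P): 0.35 ≤ 0.53, so result = 1
  (¬(Q → P) → ((R ∨ ¬Q) → P)): 0 ≤ 1, so result = 1
  (P → P): 0.53 ≤ 0.53, so result = 1
  ¬(P → P): Gödel ¬ of 1 = 0 (operand ≠ 0)
  (¬(P → P) ∨ Q) = max(0, 0.39) = 0.39
  ((¬(Q → P) → ((R ∨ ¬Q) → P)) ∨ (¬(P → P) ∨ Q)) = max(1, 0.39) = 1
  Gödel value = 1
Łukasiewicz evaluation:
  (Q → P): min(1, 1 − 0.39 + 0.53) = 1
  ¬(Q → P): Łukasiewicz ¬ gives 1 − 1 = 0
  ¬Q: Łukasiewicz ¬ gives 1 − 0.39 = 0.61
  (R ∨ ¬Q) = max(0.35, 0.61) = 0.61
  ((R ∨ ¬Q) → P): min(1, 1 − 0.61 + 0.53) = 0.92
  (¬(Q → P) → ((R ∨ ¬Q) → P)): min(1, 1 − 0 + 0.92) = 1
  (P → P): min(1, 1 − 0.53 + 0.53) = 1
  ¬(P → P): Łukasiewicz ¬ gives 1 − 1 = 0
  (¬(P → P) ∨ Q) = max(0, 0.39) = 0.39
  ((¬(Q → P) → ((R ∨ ¬Q) → P)) ∨ (¬(P → P) ∨ Q)) = max(1, 0.39) = 1
  Łukasiewicz value = 1
Difference: 1 − 1 = 0.00

0.00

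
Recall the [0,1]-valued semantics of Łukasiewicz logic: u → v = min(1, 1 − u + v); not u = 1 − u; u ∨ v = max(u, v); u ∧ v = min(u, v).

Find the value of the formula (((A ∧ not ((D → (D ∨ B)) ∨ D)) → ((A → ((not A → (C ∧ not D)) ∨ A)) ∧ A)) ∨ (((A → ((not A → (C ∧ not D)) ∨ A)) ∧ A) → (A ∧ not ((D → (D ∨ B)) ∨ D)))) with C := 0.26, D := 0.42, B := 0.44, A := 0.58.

(D ∨ B) = max(0.42, 0.44) = 0.44
(D → (D ∨ B)): min(1, 1 − 0.42 + 0.44) = 1
((D → (D ∨ B)) ∨ D) = max(1, 0.42) = 1
not ((D → (D ∨ B)) ∨ D): Łukasiewicz ¬ gives 1 − 1 = 0
(A ∧ not ((D → (D ∨ B)) ∨ D)) = min(0.58, 0) = 0
not A: Łukasiewicz ¬ gives 1 − 0.58 = 0.42
not D: Łukasiewicz ¬ gives 1 − 0.42 = 0.58
(C ∧ not D) = min(0.26, 0.58) = 0.26
(not A → (C ∧ not D)): min(1, 1 − 0.42 + 0.26) = 0.84
((not A → (C ∧ not D)) ∨ A) = max(0.84, 0.58) = 0.84
(A → ((not A → (C ∧ not D)) ∨ A)): min(1, 1 − 0.58 + 0.84) = 1
((A → ((not A → (C ∧ not D)) ∨ A)) ∧ A) = min(1, 0.58) = 0.58
((A ∧ not ((D → (D ∨ B)) ∨ D)) → ((A → ((not A → (C ∧ not D)) ∨ A)) ∧ A)): min(1, 1 − 0 + 0.58) = 1
not A: Łukasiewicz ¬ gives 1 − 0.58 = 0.42
not D: Łukasiewicz ¬ gives 1 − 0.42 = 0.58
(C ∧ not D) = min(0.26, 0.58) = 0.26
(not A → (C ∧ not D)): min(1, 1 − 0.42 + 0.26) = 0.84
((not A → (C ∧ not D)) ∨ A) = max(0.84, 0.58) = 0.84
(A → ((not A → (C ∧ not D)) ∨ A)): min(1, 1 − 0.58 + 0.84) = 1
((A → ((not A → (C ∧ not D)) ∨ A)) ∧ A) = min(1, 0.58) = 0.58
(D ∨ B) = max(0.42, 0.44) = 0.44
(D → (D ∨ B)): min(1, 1 − 0.42 + 0.44) = 1
((D → (D ∨ B)) ∨ D) = max(1, 0.42) = 1
not ((D → (D ∨ B)) ∨ D): Łukasiewicz ¬ gives 1 − 1 = 0
(A ∧ not ((D → (D ∨ B)) ∨ D)) = min(0.58, 0) = 0
(((A → ((not A → (C ∧ not D)) ∨ A)) ∧ A) → (A ∧ not ((D → (D ∨ B)) ∨ D))): min(1, 1 − 0.58 + 0) = 0.42
(((A ∧ not ((D → (D ∨ B)) ∨ D)) → ((A → ((not A → (C ∧ not D)) ∨ A)) ∧ A)) ∨ (((A → ((not A → (C ∧ not D)) ∨ A)) ∧ A) → (A ∧ not ((D → (D ∨ B)) ∨ D)))) = max(1, 0.42) = 1

1.00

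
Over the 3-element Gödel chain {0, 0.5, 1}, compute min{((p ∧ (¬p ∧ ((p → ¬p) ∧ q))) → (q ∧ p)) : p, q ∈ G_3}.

1.00

Every assignment gives 1. For instance at p = 0, q = 0:
  ¬p: Gödel ¬ of 0 = 1 (operand is 0)
  ¬p: Gödel ¬ of 0 = 1 (operand is 0)
  (p → ¬p): 0 ≤ 1, so result = 1
  ((p → ¬p) ∧ q) = min(1, 0) = 0
  (¬p ∧ ((p → ¬p) ∧ q)) = min(1, 0) = 0
  (p ∧ (¬p ∧ ((p → ¬p) ∧ q))) = min(0, 0) = 0
  (q ∧ p) = min(0, 0) = 0
  ((p ∧ (¬p ∧ ((p → ¬p) ∧ q))) → (q ∧ p)): 0 ≤ 0, so result = 1
All 9 assignments give value 1 — the formula is a G_3-tautology.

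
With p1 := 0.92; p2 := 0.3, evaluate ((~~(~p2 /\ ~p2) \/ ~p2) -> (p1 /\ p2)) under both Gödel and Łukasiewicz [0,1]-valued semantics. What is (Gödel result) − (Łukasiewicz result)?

0.40

Gödel evaluation:
  ~p2: Gödel ¬ of 0.3 = 0 (operand ≠ 0)
  ~p2: Gödel ¬ of 0.3 = 0 (operand ≠ 0)
  (~p2 /\ ~p2) = min(0, 0) = 0
  ~(~p2 /\ ~p2): Gödel ¬ of 0 = 1 (operand is 0)
  ~~(~p2 /\ ~p2): Gödel ¬ of 1 = 0 (operand ≠ 0)
  ~p2: Gödel ¬ of 0.3 = 0 (operand ≠ 0)
  (~~(~p2 /\ ~p2) \/ ~p2) = max(0, 0) = 0
  (p1 /\ p2) = min(0.92, 0.3) = 0.3
  ((~~(~p2 /\ ~p2) \/ ~p2) -> (p1 /\ p2)): 0 ≤ 0.3, so result = 1
  Gödel value = 1
Łukasiewicz evaluation:
  ~p2: Łukasiewicz ¬ gives 1 − 0.3 = 0.7
  ~p2: Łukasiewicz ¬ gives 1 − 0.3 = 0.7
  (~p2 /\ ~p2) = min(0.7, 0.7) = 0.7
  ~(~p2 /\ ~p2): Łukasiewicz ¬ gives 1 − 0.7 = 0.3
  ~~(~p2 /\ ~p2): Łukasiewicz ¬ gives 1 − 0.3 = 0.7
  ~p2: Łukasiewicz ¬ gives 1 − 0.3 = 0.7
  (~~(~p2 /\ ~p2) \/ ~p2) = max(0.7, 0.7) = 0.7
  (p1 /\ p2) = min(0.92, 0.3) = 0.3
  ((~~(~p2 /\ ~p2) \/ ~p2) -> (p1 /\ p2)): min(1, 1 − 0.7 + 0.3) = 0.6
  Łukasiewicz value = 0.6
Difference: 1 − 0.6 = 0.40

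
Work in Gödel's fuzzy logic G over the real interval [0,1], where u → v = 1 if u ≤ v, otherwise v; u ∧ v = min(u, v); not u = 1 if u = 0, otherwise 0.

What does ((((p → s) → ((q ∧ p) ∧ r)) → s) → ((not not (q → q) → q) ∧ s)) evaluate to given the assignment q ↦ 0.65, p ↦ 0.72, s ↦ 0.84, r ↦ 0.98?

(p → s): 0.72 ≤ 0.84, so result = 1
(q ∧ p) = min(0.65, 0.72) = 0.65
((q ∧ p) ∧ r) = min(0.65, 0.98) = 0.65
((p → s) → ((q ∧ p) ∧ r)): 1 > 0.65, so result = 0.65
(((p → s) → ((q ∧ p) ∧ r)) → s): 0.65 ≤ 0.84, so result = 1
(q → q): 0.65 ≤ 0.65, so result = 1
not (q → q): Gödel ¬ of 1 = 0 (operand ≠ 0)
not not (q → q): Gödel ¬ of 0 = 1 (operand is 0)
(not not (q → q) → q): 1 > 0.65, so result = 0.65
((not not (q → q) → q) ∧ s) = min(0.65, 0.84) = 0.65
((((p → s) → ((q ∧ p) ∧ r)) → s) → ((not not (q → q) → q) ∧ s)): 1 > 0.65, so result = 0.65

0.65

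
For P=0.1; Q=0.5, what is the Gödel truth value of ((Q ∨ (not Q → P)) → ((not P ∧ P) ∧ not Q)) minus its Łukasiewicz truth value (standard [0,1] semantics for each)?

-0.50

Gödel evaluation:
  not Q: Gödel ¬ of 0.5 = 0 (operand ≠ 0)
  (not Q → P): 0 ≤ 0.1, so result = 1
  (Q ∨ (not Q → P)) = max(0.5, 1) = 1
  not P: Gödel ¬ of 0.1 = 0 (operand ≠ 0)
  (not P ∧ P) = min(0, 0.1) = 0
  not Q: Gödel ¬ of 0.5 = 0 (operand ≠ 0)
  ((not P ∧ P) ∧ not Q) = min(0, 0) = 0
  ((Q ∨ (not Q → P)) → ((not P ∧ P) ∧ not Q)): 1 > 0, so result = 0
  Gödel value = 0
Łukasiewicz evaluation:
  not Q: Łukasiewicz ¬ gives 1 − 0.5 = 0.5
  (not Q → P): min(1, 1 − 0.5 + 0.1) = 0.6
  (Q ∨ (not Q → P)) = max(0.5, 0.6) = 0.6
  not P: Łukasiewicz ¬ gives 1 − 0.1 = 0.9
  (not P ∧ P) = min(0.9, 0.1) = 0.1
  not Q: Łukasiewicz ¬ gives 1 − 0.5 = 0.5
  ((not P ∧ P) ∧ not Q) = min(0.1, 0.5) = 0.1
  ((Q ∨ (not Q → P)) → ((not P ∧ P) ∧ not Q)): min(1, 1 − 0.6 + 0.1) = 0.5
  Łukasiewicz value = 0.5
Difference: 0 − 0.5 = -0.50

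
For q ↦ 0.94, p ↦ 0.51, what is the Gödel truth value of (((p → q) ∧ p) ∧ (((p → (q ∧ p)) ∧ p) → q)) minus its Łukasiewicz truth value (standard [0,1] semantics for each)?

Gödel evaluation:
  (p → q): 0.51 ≤ 0.94, so result = 1
  ((p → q) ∧ p) = min(1, 0.51) = 0.51
  (q ∧ p) = min(0.94, 0.51) = 0.51
  (p → (q ∧ p)): 0.51 ≤ 0.51, so result = 1
  ((p → (q ∧ p)) ∧ p) = min(1, 0.51) = 0.51
  (((p → (q ∧ p)) ∧ p) → q): 0.51 ≤ 0.94, so result = 1
  (((p → q) ∧ p) ∧ (((p → (q ∧ p)) ∧ p) → q)) = min(0.51, 1) = 0.51
  Gödel value = 0.51
Łukasiewicz evaluation:
  (p → q): min(1, 1 − 0.51 + 0.94) = 1
  ((p → q) ∧ p) = min(1, 0.51) = 0.51
  (q ∧ p) = min(0.94, 0.51) = 0.51
  (p → (q ∧ p)): min(1, 1 − 0.51 + 0.51) = 1
  ((p → (q ∧ p)) ∧ p) = min(1, 0.51) = 0.51
  (((p → (q ∧ p)) ∧ p) → q): min(1, 1 − 0.51 + 0.94) = 1
  (((p → q) ∧ p) ∧ (((p → (q ∧ p)) ∧ p) → q)) = min(0.51, 1) = 0.51
  Łukasiewicz value = 0.51
Difference: 0.51 − 0.51 = 0.00

0.00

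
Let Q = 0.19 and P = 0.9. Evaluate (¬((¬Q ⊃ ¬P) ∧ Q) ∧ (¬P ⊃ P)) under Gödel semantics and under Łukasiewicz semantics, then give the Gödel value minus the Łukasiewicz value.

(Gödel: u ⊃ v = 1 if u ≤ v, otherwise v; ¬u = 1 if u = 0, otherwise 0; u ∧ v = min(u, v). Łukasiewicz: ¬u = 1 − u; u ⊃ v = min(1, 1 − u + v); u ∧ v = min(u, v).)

-0.81

Gödel evaluation:
  ¬Q: Gödel ¬ of 0.19 = 0 (operand ≠ 0)
  ¬P: Gödel ¬ of 0.9 = 0 (operand ≠ 0)
  (¬Q ⊃ ¬P): 0 ≤ 0, so result = 1
  ((¬Q ⊃ ¬P) ∧ Q) = min(1, 0.19) = 0.19
  ¬((¬Q ⊃ ¬P) ∧ Q): Gödel ¬ of 0.19 = 0 (operand ≠ 0)
  ¬P: Gödel ¬ of 0.9 = 0 (operand ≠ 0)
  (¬P ⊃ P): 0 ≤ 0.9, so result = 1
  (¬((¬Q ⊃ ¬P) ∧ Q) ∧ (¬P ⊃ P)) = min(0, 1) = 0
  Gödel value = 0
Łukasiewicz evaluation:
  ¬Q: Łukasiewicz ¬ gives 1 − 0.19 = 0.81
  ¬P: Łukasiewicz ¬ gives 1 − 0.9 = 0.1
  (¬Q ⊃ ¬P): min(1, 1 − 0.81 + 0.1) = 0.29
  ((¬Q ⊃ ¬P) ∧ Q) = min(0.29, 0.19) = 0.19
  ¬((¬Q ⊃ ¬P) ∧ Q): Łukasiewicz ¬ gives 1 − 0.19 = 0.81
  ¬P: Łukasiewicz ¬ gives 1 − 0.9 = 0.1
  (¬P ⊃ P): min(1, 1 − 0.1 + 0.9) = 1
  (¬((¬Q ⊃ ¬P) ∧ Q) ∧ (¬P ⊃ P)) = min(0.81, 1) = 0.81
  Łukasiewicz value = 0.81
Difference: 0 − 0.81 = -0.81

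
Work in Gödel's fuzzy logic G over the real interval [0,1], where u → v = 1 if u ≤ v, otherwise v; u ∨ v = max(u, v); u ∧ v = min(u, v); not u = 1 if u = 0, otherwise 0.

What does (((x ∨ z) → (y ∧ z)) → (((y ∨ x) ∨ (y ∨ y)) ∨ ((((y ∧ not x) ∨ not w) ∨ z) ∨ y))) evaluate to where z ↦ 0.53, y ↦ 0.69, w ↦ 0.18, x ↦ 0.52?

0.69

(x ∨ z) = max(0.52, 0.53) = 0.53
(y ∧ z) = min(0.69, 0.53) = 0.53
((x ∨ z) → (y ∧ z)): 0.53 ≤ 0.53, so result = 1
(y ∨ x) = max(0.69, 0.52) = 0.69
(y ∨ y) = max(0.69, 0.69) = 0.69
((y ∨ x) ∨ (y ∨ y)) = max(0.69, 0.69) = 0.69
not x: Gödel ¬ of 0.52 = 0 (operand ≠ 0)
(y ∧ not x) = min(0.69, 0) = 0
not w: Gödel ¬ of 0.18 = 0 (operand ≠ 0)
((y ∧ not x) ∨ not w) = max(0, 0) = 0
(((y ∧ not x) ∨ not w) ∨ z) = max(0, 0.53) = 0.53
((((y ∧ not x) ∨ not w) ∨ z) ∨ y) = max(0.53, 0.69) = 0.69
(((y ∨ x) ∨ (y ∨ y)) ∨ ((((y ∧ not x) ∨ not w) ∨ z) ∨ y)) = max(0.69, 0.69) = 0.69
(((x ∨ z) → (y ∧ z)) → (((y ∨ x) ∨ (y ∨ y)) ∨ ((((y ∧ not x) ∨ not w) ∨ z) ∨ y))): 1 > 0.69, so result = 0.69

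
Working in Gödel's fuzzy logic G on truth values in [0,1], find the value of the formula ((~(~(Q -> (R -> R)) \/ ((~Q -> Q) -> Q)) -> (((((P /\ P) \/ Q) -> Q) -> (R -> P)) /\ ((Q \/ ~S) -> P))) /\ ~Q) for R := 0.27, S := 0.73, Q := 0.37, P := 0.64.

0.00

(R -> R): 0.27 ≤ 0.27, so result = 1
(Q -> (R -> R)): 0.37 ≤ 1, so result = 1
~(Q -> (R -> R)): Gödel ¬ of 1 = 0 (operand ≠ 0)
~Q: Gödel ¬ of 0.37 = 0 (operand ≠ 0)
(~Q -> Q): 0 ≤ 0.37, so result = 1
((~Q -> Q) -> Q): 1 > 0.37, so result = 0.37
(~(Q -> (R -> R)) \/ ((~Q -> Q) -> Q)) = max(0, 0.37) = 0.37
~(~(Q -> (R -> R)) \/ ((~Q -> Q) -> Q)): Gödel ¬ of 0.37 = 0 (operand ≠ 0)
(P /\ P) = min(0.64, 0.64) = 0.64
((P /\ P) \/ Q) = max(0.64, 0.37) = 0.64
(((P /\ P) \/ Q) -> Q): 0.64 > 0.37, so result = 0.37
(R -> P): 0.27 ≤ 0.64, so result = 1
((((P /\ P) \/ Q) -> Q) -> (R -> P)): 0.37 ≤ 1, so result = 1
~S: Gödel ¬ of 0.73 = 0 (operand ≠ 0)
(Q \/ ~S) = max(0.37, 0) = 0.37
((Q \/ ~S) -> P): 0.37 ≤ 0.64, so result = 1
(((((P /\ P) \/ Q) -> Q) -> (R -> P)) /\ ((Q \/ ~S) -> P)) = min(1, 1) = 1
(~(~(Q -> (R -> R)) \/ ((~Q -> Q) -> Q)) -> (((((P /\ P) \/ Q) -> Q) -> (R -> P)) /\ ((Q \/ ~S) -> P))): 0 ≤ 1, so result = 1
~Q: Gödel ¬ of 0.37 = 0 (operand ≠ 0)
((~(~(Q -> (R -> R)) \/ ((~Q -> Q) -> Q)) -> (((((P /\ P) \/ Q) -> Q) -> (R -> P)) /\ ((Q \/ ~S) -> P))) /\ ~Q) = min(1, 0) = 0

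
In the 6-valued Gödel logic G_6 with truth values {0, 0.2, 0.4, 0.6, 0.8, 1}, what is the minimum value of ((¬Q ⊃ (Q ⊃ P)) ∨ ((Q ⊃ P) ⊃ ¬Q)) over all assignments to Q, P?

Every assignment gives 1. For instance at Q = 0, P = 0:
  ¬Q: Gödel ¬ of 0 = 1 (operand is 0)
  (Q ⊃ P): 0 ≤ 0, so result = 1
  (¬Q ⊃ (Q ⊃ P)): 1 ≤ 1, so result = 1
  (Q ⊃ P): 0 ≤ 0, so result = 1
  ¬Q: Gödel ¬ of 0 = 1 (operand is 0)
  ((Q ⊃ P) ⊃ ¬Q): 1 ≤ 1, so result = 1
  ((¬Q ⊃ (Q ⊃ P)) ∨ ((Q ⊃ P) ⊃ ¬Q)) = max(1, 1) = 1
All 36 assignments give value 1 — the formula is a G_6-tautology.

1.00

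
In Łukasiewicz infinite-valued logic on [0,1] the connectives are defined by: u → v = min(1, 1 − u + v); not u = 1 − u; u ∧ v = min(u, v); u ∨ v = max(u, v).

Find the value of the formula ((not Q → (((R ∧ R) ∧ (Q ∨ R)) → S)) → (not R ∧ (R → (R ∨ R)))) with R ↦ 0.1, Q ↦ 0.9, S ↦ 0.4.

0.90

not Q: Łukasiewicz ¬ gives 1 − 0.9 = 0.1
(R ∧ R) = min(0.1, 0.1) = 0.1
(Q ∨ R) = max(0.9, 0.1) = 0.9
((R ∧ R) ∧ (Q ∨ R)) = min(0.1, 0.9) = 0.1
(((R ∧ R) ∧ (Q ∨ R)) → S): min(1, 1 − 0.1 + 0.4) = 1
(not Q → (((R ∧ R) ∧ (Q ∨ R)) → S)): min(1, 1 − 0.1 + 1) = 1
not R: Łukasiewicz ¬ gives 1 − 0.1 = 0.9
(R ∨ R) = max(0.1, 0.1) = 0.1
(R → (R ∨ R)): min(1, 1 − 0.1 + 0.1) = 1
(not R ∧ (R → (R ∨ R))) = min(0.9, 1) = 0.9
((not Q → (((R ∧ R) ∧ (Q ∨ R)) → S)) → (not R ∧ (R → (R ∨ R)))): min(1, 1 − 1 + 0.9) = 0.9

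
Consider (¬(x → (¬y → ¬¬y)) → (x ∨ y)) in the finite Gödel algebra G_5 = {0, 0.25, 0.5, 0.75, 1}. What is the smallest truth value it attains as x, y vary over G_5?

The minimum is attained at x = 0.25, y = 0:
  ¬y: Gödel ¬ of 0 = 1 (operand is 0)
  ¬y: Gödel ¬ of 0 = 1 (operand is 0)
  ¬¬y: Gödel ¬ of 1 = 0 (operand ≠ 0)
  (¬y → ¬¬y): 1 > 0, so result = 0
  (x → (¬y → ¬¬y)): 0.25 > 0, so result = 0
  ¬(x → (¬y → ¬¬y)): Gödel ¬ of 0 = 1 (operand is 0)
  (x ∨ y) = max(0.25, 0) = 0.25
  (¬(x → (¬y → ¬¬y)) → (x ∨ y)): 1 > 0.25, so result = 0.25
Checking all 25 assignments confirms none give a value below 0.25.

0.25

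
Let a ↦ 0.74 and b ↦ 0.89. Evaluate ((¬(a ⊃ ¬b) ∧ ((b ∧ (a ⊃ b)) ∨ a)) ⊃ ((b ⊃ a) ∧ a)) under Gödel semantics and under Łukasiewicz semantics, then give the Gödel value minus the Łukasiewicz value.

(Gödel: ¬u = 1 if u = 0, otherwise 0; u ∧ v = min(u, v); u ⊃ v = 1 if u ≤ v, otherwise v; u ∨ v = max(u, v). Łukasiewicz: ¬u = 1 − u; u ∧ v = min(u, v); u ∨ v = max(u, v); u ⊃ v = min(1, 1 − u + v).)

Gödel evaluation:
  ¬b: Gödel ¬ of 0.89 = 0 (operand ≠ 0)
  (a ⊃ ¬b): 0.74 > 0, so result = 0
  ¬(a ⊃ ¬b): Gödel ¬ of 0 = 1 (operand is 0)
  (a ⊃ b): 0.74 ≤ 0.89, so result = 1
  (b ∧ (a ⊃ b)) = min(0.89, 1) = 0.89
  ((b ∧ (a ⊃ b)) ∨ a) = max(0.89, 0.74) = 0.89
  (¬(a ⊃ ¬b) ∧ ((b ∧ (a ⊃ b)) ∨ a)) = min(1, 0.89) = 0.89
  (b ⊃ a): 0.89 > 0.74, so result = 0.74
  ((b ⊃ a) ∧ a) = min(0.74, 0.74) = 0.74
  ((¬(a ⊃ ¬b) ∧ ((b ∧ (a ⊃ b)) ∨ a)) ⊃ ((b ⊃ a) ∧ a)): 0.89 > 0.74, so result = 0.74
  Gödel value = 0.74
Łukasiewicz evaluation:
  ¬b: Łukasiewicz ¬ gives 1 − 0.89 = 0.11
  (a ⊃ ¬b): min(1, 1 − 0.74 + 0.11) = 0.37
  ¬(a ⊃ ¬b): Łukasiewicz ¬ gives 1 − 0.37 = 0.63
  (a ⊃ b): min(1, 1 − 0.74 + 0.89) = 1
  (b ∧ (a ⊃ b)) = min(0.89, 1) = 0.89
  ((b ∧ (a ⊃ b)) ∨ a) = max(0.89, 0.74) = 0.89
  (¬(a ⊃ ¬b) ∧ ((b ∧ (a ⊃ b)) ∨ a)) = min(0.63, 0.89) = 0.63
  (b ⊃ a): min(1, 1 − 0.89 + 0.74) = 0.85
  ((b ⊃ a) ∧ a) = min(0.85, 0.74) = 0.74
  ((¬(a ⊃ ¬b) ∧ ((b ∧ (a ⊃ b)) ∨ a)) ⊃ ((b ⊃ a) ∧ a)): min(1, 1 − 0.63 + 0.74) = 1
  Łukasiewicz value = 1
Difference: 0.74 − 1 = -0.26

-0.26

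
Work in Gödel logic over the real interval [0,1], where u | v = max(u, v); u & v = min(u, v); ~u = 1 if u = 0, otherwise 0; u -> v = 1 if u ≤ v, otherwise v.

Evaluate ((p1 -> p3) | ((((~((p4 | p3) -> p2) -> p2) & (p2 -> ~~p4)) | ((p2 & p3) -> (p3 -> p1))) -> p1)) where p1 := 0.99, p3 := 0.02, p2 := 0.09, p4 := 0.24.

0.99

(p1 -> p3): 0.99 > 0.02, so result = 0.02
(p4 | p3) = max(0.24, 0.02) = 0.24
((p4 | p3) -> p2): 0.24 > 0.09, so result = 0.09
~((p4 | p3) -> p2): Gödel ¬ of 0.09 = 0 (operand ≠ 0)
(~((p4 | p3) -> p2) -> p2): 0 ≤ 0.09, so result = 1
~p4: Gödel ¬ of 0.24 = 0 (operand ≠ 0)
~~p4: Gödel ¬ of 0 = 1 (operand is 0)
(p2 -> ~~p4): 0.09 ≤ 1, so result = 1
((~((p4 | p3) -> p2) -> p2) & (p2 -> ~~p4)) = min(1, 1) = 1
(p2 & p3) = min(0.09, 0.02) = 0.02
(p3 -> p1): 0.02 ≤ 0.99, so result = 1
((p2 & p3) -> (p3 -> p1)): 0.02 ≤ 1, so result = 1
(((~((p4 | p3) -> p2) -> p2) & (p2 -> ~~p4)) | ((p2 & p3) -> (p3 -> p1))) = max(1, 1) = 1
((((~((p4 | p3) -> p2) -> p2) & (p2 -> ~~p4)) | ((p2 & p3) -> (p3 -> p1))) -> p1): 1 > 0.99, so result = 0.99
((p1 -> p3) | ((((~((p4 | p3) -> p2) -> p2) & (p2 -> ~~p4)) | ((p2 & p3) -> (p3 -> p1))) -> p1)) = max(0.02, 0.99) = 0.99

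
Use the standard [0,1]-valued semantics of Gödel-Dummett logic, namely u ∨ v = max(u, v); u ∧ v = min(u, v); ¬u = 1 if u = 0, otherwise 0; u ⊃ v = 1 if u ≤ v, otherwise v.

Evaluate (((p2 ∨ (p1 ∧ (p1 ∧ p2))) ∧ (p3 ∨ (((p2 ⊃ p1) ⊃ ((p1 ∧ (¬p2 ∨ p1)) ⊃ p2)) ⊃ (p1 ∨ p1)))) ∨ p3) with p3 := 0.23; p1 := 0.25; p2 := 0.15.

(p1 ∧ p2) = min(0.25, 0.15) = 0.15
(p1 ∧ (p1 ∧ p2)) = min(0.25, 0.15) = 0.15
(p2 ∨ (p1 ∧ (p1 ∧ p2))) = max(0.15, 0.15) = 0.15
(p2 ⊃ p1): 0.15 ≤ 0.25, so result = 1
¬p2: Gödel ¬ of 0.15 = 0 (operand ≠ 0)
(¬p2 ∨ p1) = max(0, 0.25) = 0.25
(p1 ∧ (¬p2 ∨ p1)) = min(0.25, 0.25) = 0.25
((p1 ∧ (¬p2 ∨ p1)) ⊃ p2): 0.25 > 0.15, so result = 0.15
((p2 ⊃ p1) ⊃ ((p1 ∧ (¬p2 ∨ p1)) ⊃ p2)): 1 > 0.15, so result = 0.15
(p1 ∨ p1) = max(0.25, 0.25) = 0.25
(((p2 ⊃ p1) ⊃ ((p1 ∧ (¬p2 ∨ p1)) ⊃ p2)) ⊃ (p1 ∨ p1)): 0.15 ≤ 0.25, so result = 1
(p3 ∨ (((p2 ⊃ p1) ⊃ ((p1 ∧ (¬p2 ∨ p1)) ⊃ p2)) ⊃ (p1 ∨ p1))) = max(0.23, 1) = 1
((p2 ∨ (p1 ∧ (p1 ∧ p2))) ∧ (p3 ∨ (((p2 ⊃ p1) ⊃ ((p1 ∧ (¬p2 ∨ p1)) ⊃ p2)) ⊃ (p1 ∨ p1)))) = min(0.15, 1) = 0.15
(((p2 ∨ (p1 ∧ (p1 ∧ p2))) ∧ (p3 ∨ (((p2 ⊃ p1) ⊃ ((p1 ∧ (¬p2 ∨ p1)) ⊃ p2)) ⊃ (p1 ∨ p1)))) ∨ p3) = max(0.15, 0.23) = 0.23

0.23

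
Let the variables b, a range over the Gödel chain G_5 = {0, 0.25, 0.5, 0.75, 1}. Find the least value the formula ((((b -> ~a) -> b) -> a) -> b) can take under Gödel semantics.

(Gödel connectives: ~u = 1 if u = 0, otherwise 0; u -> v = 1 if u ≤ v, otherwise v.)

0.00

The minimum is attained at b = 0, a = 0:
  ~a: Gödel ¬ of 0 = 1 (operand is 0)
  (b -> ~a): 0 ≤ 1, so result = 1
  ((b -> ~a) -> b): 1 > 0, so result = 0
  (((b -> ~a) -> b) -> a): 0 ≤ 0, so result = 1
  ((((b -> ~a) -> b) -> a) -> b): 1 > 0, so result = 0
Checking all 25 assignments confirms none give a value below 0.00.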